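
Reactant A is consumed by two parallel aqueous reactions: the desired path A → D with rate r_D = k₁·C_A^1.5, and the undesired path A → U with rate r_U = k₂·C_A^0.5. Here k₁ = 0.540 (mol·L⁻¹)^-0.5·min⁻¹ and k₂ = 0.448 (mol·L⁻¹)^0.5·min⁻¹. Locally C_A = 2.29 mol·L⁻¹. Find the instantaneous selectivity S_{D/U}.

2.76

S_{D/U} = r_D/r_U = (k₁·C_A^1.5)/(k₂·C_A^0.5) = (k₁/k₂)·C_A.
= (0.540×2.290^1.5) / (0.448×2.290^0.5) = 1.871/0.6779 = 2.76.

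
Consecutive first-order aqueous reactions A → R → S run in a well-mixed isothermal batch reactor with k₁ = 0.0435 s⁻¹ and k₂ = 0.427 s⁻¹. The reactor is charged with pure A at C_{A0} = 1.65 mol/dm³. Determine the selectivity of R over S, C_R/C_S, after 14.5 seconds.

0.148

For first-order series with pure A initially, C_R(t) = k₁C_{A0}/(k₂−k₁)·(e^(−k₁t) − e^(−k₂t)).
e^(−k₁t) = e^(−0.0435×14.5) = e^(−0.6307) = 0.5322; e^(−k₂t) = e^(−6.191) = 0.002047.
C_R = 0.0435×1.65/(0.427−0.0435) × (0.5322−0.002047) = 0.1872×0.5301 = 0.09922 mol/dm³.
C_A = C_{A0}e^(−k₁t) = 0.8781 mol/dm³, so C_S = C_{A0}−C_A−C_R = 0.6727 mol/dm³; C_R/C_S = 0.148.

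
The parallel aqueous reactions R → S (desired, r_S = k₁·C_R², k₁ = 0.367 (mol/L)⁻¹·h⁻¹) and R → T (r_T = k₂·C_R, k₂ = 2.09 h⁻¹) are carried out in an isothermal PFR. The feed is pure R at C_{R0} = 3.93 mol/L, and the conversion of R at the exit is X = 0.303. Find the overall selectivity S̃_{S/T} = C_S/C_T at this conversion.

0.583

C_R = C_{R0}(1−X) = 2.739 mol/L.
Along a PFR/batch, dC_T/dC_R = −r_T/(r_S+r_T) = −k₂/(k₂+k₁·C_R).
Integrating from C_{R0} to C_R: C_T = (2.09/0.367)·ln[(2.09+0.367·3.93)/(2.09+0.367·2.74)] = 5.695·ln(3.532/3.095) = 0.7521 mol/L.
Then C_S = (C_{R0}−C_R) − C_T = 1.191 − 0.7521 = 0.4387 mol/L.
S̃_{S/T} = C_S/C_T = 0.4387/0.7521 = 0.583.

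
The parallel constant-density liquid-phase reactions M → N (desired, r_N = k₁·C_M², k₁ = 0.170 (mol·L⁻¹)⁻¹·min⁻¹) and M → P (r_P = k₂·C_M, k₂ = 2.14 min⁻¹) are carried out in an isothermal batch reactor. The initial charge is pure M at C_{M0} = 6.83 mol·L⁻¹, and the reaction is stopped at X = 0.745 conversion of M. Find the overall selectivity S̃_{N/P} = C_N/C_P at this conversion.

C_M = C_{M0}(1−X) = 1.742 mol·L⁻¹.
Along a PFR/batch, dC_P/dC_M = −r_P/(r_N+r_P) = −k₂/(k₂+k₁·C_M).
Integrating from C_{M0} to C_M: C_P = (2.14/0.170)·ln[(2.14+0.170·6.83)/(2.14+0.170·1.74)] = 12.59·ln(3.301/2.436) = 3.825 mol·L⁻¹.
Then C_N = (C_{M0}−C_M) − C_P = 5.088 − 3.825 = 1.263 mol·L⁻¹.
S̃_{N/P} = C_N/C_P = 1.263/3.825 = 0.330.

0.330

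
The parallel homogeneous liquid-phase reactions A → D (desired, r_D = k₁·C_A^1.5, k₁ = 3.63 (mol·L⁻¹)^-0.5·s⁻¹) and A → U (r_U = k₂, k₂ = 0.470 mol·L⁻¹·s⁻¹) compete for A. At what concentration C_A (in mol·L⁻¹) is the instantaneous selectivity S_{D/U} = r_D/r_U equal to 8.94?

S_{D/U} = (k₁/k₂)·C_A^1.5 ⇒ C_A = (S·k₂/k₁)^(1/1.5).
= (8.94×0.470/3.63)^(0.6667) = (1.158)^(0.6667) = 1.10 mol·L⁻¹.

1.10 mol·L⁻¹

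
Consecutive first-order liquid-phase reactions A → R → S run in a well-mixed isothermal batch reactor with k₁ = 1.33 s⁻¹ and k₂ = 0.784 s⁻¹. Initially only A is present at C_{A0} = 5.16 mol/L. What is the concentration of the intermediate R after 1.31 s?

2.30 mol/L

Solving the coupled first-order balances gives C_R(t) = [k₁/(k₂−k₁)]·C_{A0}·(e^(−k₁t) − e^(−k₂t)).
e^(−k₁t) = e^(−1.33×1.31) = e^(−1.742) = 0.1751; e^(−k₂t) = e^(−1.027) = 0.3581.
C_R = 1.33×5.16/(0.784−1.33) × (0.1751−0.3581) = (-12.57)×(-0.1829) = 2.300 mol/L.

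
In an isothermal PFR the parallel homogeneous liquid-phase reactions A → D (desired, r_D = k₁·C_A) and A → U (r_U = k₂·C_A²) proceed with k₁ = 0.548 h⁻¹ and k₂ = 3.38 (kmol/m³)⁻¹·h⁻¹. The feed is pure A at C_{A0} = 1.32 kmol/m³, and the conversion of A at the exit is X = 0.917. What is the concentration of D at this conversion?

0.275 kmol/m³

C_A = C_{A0}(1−X) = 0.1096 kmol/m³.
Along a PFR/batch, dC_D/dC_A = −r_D/(r_D+r_U) = −k₁/(k₁+k₂·C_A).
Integrating from C_{A0} to C_A: C_D = (0.548/3.38)·ln[(0.548+3.38·1.32)/(0.548+3.38·0.110)] = 0.1621·ln(5.010/0.9183) = 0.2751 kmol/m³.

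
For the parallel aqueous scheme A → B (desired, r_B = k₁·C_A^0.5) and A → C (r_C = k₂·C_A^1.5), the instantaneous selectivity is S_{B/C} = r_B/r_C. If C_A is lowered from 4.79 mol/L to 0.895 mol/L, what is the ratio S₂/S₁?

S_{B/C} = (k₁/k₂)·C_A⁻¹, so S₂/S₁ = (C_{A,2}/C_{A,1})⁻¹.
= 4.79/0.895 = 5.35.

5.35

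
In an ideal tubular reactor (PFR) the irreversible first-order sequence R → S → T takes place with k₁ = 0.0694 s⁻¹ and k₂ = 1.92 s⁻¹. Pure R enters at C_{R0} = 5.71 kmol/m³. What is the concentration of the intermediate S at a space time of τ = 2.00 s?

0.182 kmol/m³

For first-order series with pure R initially, C_S(τ) = k₁C_{R0}/(k₂−k₁)·(e^(−k₁τ) − e^(−k₂τ)).
e^(−k₁τ) = e^(−0.0694×2.00) = e^(−0.1388) = 0.8704; e^(−k₂τ) = e^(−3.840) = 0.02149.
C_S = 0.0694×5.71/(1.92−0.0694) × (0.8704−0.02149) = 0.2141×0.8489 = 0.1818 kmol/m³.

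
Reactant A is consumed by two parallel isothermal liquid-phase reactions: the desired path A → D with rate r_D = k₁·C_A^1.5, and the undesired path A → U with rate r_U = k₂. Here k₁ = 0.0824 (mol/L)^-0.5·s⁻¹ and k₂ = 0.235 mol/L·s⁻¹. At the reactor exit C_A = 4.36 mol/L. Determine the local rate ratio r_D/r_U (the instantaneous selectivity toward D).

3.19

S_{D/U} = r_D/r_U = (k₁·C_A^1.5)/(k₂) = (k₁/k₂)·C_A^1.5.
= (0.0824×4.360^1.5) / (0.235) = 0.7502/0.2350 = 3.19.
Since the desired path is higher order in A, keeping C_A high (PFR or concentrated feed) favours D.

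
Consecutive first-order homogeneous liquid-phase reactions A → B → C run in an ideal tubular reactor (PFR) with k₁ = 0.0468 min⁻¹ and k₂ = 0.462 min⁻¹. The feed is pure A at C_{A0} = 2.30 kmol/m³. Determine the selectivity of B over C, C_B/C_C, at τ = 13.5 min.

For first-order series with pure A initially, C_B(τ) = k₁C_{A0}/(k₂−k₁)·(e^(−k₁τ) − e^(−k₂τ)).
e^(−k₁τ) = e^(−0.0468×13.5) = e^(−0.6318) = 0.5316; e^(−k₂τ) = e^(−6.237) = 0.001956.
C_B = 0.0468×2.30/(0.462−0.0468) × (0.5316−0.001956) = 0.2592×0.5297 = 0.1373 kmol/m³.
C_A = C_{A0}e^(−k₁τ) = 1.223 kmol/m³, so C_C = C_{A0}−C_A−C_B = 0.9399 kmol/m³; C_B/C_C = 0.146.

0.146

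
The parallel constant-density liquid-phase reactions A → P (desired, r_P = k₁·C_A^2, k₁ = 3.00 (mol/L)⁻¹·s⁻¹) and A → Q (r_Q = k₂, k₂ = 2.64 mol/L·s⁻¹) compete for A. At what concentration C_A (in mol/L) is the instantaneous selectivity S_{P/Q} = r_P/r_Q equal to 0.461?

S_{P/Q} = (k₁/k₂)·C_A^2 ⇒ C_A = (S·k₂/k₁)^(0.5).
= (0.461×2.64/3.00)^(0.5) = (0.4057)^(0.5) = 0.637 mol/L.

0.637 mol/L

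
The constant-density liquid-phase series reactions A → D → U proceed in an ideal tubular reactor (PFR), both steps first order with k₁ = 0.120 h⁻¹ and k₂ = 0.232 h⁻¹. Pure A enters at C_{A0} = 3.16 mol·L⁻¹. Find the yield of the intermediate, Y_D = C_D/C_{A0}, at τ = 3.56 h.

0.230

The intermediate concentration in a first-order A→B→C sequence is C_D = k₁C_{A0}(e^(−k₁τ) − e^(−k₂τ))/(k₂−k₁).
e^(−k₁τ) = e^(−0.120×3.56) = e^(−0.4272) = 0.6523; e^(−k₂τ) = e^(−0.8259) = 0.4378.
C_D = 0.120×3.16/(0.232−0.120) × (0.6523−0.4378) = 3.386×0.2145 = 0.7262 mol·L⁻¹.
Y_D = C_D/C_{A0} = 0.7262/3.16 = 0.230.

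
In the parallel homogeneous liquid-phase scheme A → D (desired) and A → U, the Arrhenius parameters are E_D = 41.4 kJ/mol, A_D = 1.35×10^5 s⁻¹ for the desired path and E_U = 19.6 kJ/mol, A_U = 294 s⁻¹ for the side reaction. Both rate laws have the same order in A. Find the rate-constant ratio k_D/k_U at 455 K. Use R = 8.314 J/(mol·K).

k_D/k_U = (A_D/A_U)·exp[−(E_D−E_U)/(RT)] = (A_D/A_U)·exp[(E_U−E_D)/(RT)].
(E_U−E_D)/(RT) = (19.6−41.4)×10³/(8.314×455) = -21800/3783 = -5.763.
k_D/k_U = (1.35×10^5/294)·exp(-5.763) = 459.2 × 0.003142 = 1.44.
Since E_D > E_U, raising the temperature improves selectivity toward D.

1.44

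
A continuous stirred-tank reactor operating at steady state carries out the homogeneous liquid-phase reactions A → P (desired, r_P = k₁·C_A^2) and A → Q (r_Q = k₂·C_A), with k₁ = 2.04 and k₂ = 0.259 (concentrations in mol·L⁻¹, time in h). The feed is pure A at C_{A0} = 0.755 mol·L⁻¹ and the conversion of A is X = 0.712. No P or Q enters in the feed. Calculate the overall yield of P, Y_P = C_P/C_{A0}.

Exit C_A = C_{A0}(1−X) = 0.755×0.288 = 0.2174 mol·L⁻¹.
In a CSTR the entire volume is at exit conditions, so r_P = 2.04×0.2174^2 = 0.09645 and r_Q = 0.259×0.2174 = 0.05632.
Fraction of consumed A going to P: r_P/(r_P+r_Q) = 0.6314.
C_P = 0.6314·C_{A0}·X = 0.6314×0.755×0.712 = 0.339 mol·L⁻¹; Y_P = C_P/C_{A0} = 0.450.

0.450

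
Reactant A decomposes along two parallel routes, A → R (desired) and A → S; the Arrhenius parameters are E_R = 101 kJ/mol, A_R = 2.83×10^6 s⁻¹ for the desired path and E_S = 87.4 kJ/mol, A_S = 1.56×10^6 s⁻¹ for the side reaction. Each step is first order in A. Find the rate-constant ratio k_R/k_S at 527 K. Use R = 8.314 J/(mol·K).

k_R/k_S = (A_R/A_S)·exp[−(E_R−E_S)/(RT)] = (A_R/A_S)·exp[(E_S−E_R)/(RT)].
(E_S−E_R)/(RT) = (87.4−101)×10³/(8.314×527) = -13600/4381 = -3.104.
k_R/k_S = (2.83×10^6/1.56×10^6)·exp(-3.104) = 1.814 × 0.04487 = 0.0814.
Since E_R > E_S, raising the temperature improves selectivity toward R.

0.0814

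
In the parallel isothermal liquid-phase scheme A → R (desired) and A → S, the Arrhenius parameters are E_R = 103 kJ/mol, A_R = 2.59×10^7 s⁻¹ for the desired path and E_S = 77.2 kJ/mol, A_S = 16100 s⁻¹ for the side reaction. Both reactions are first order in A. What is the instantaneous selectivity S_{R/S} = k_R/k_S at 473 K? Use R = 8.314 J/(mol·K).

2.28

Since both paths have the same order in A, the concentration cancels and S_{R/S} = k_R/k_S = (A_R/A_S)·exp[(E_S−E_R)/(RT)].
(E_S−E_R)/(RT) = (77.2−103)×10³/(8.314×473) = -25800/3933 = -6.561.
k_R/k_S = (2.59×10^7/16100)·exp(-6.561) = 1609 × 0.001415 = 2.28.
Since E_R > E_S, raising the temperature improves selectivity toward R.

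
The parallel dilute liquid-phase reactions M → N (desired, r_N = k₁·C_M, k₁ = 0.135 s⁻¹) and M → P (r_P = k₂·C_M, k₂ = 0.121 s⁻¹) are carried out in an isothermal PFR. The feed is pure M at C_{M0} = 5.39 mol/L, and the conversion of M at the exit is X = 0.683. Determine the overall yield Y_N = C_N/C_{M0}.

C_M = C_{M0}(1−X) = 1.709 mol/L.
Both paths are first order in M, so the instantaneous fraction to N is constant: dC_N/d(−C_M) = k₁/(k₁+k₂) = 0.5273.
C_N = 0.5273·(C_{M0}−C_M) = 0.5273×3.681 = 1.94 mol/L.
Y_N = C_N/C_{M0} = 1.941/5.39 = 0.360.

0.360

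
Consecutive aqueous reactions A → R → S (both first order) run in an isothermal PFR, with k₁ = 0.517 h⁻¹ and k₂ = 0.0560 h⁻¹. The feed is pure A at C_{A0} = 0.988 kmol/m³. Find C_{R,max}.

At the optimum, C_{R,max}/C_{A0} = (k₁/k₂)^[k₂/(k₂−k₁)].
= (0.517/0.0560)^(0.0560/(0.0560−0.517)) = (9.232)^(-0.1215) = 0.7634.
C_{R,max} = 0.7634×0.988 = 0.754 kmol/m³.

0.754 kmol/m³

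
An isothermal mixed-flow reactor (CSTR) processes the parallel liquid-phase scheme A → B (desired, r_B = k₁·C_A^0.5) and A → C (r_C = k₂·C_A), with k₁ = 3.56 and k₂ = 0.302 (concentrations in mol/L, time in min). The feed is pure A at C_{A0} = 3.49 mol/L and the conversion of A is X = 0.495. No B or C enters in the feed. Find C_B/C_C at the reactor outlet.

Exit C_A = C_{A0}(1−X) = 3.49×0.505 = 1.762 mol/L.
In a CSTR the entire volume is at exit conditions, so r_B = 3.56×1.762^0.5 = 4.726 and r_C = 0.302×1.762 = 0.5323.
Overall selectivity = C_B/C_C = r_Bτ/(r_Cτ) = r_B/r_C = 8.88.

8.88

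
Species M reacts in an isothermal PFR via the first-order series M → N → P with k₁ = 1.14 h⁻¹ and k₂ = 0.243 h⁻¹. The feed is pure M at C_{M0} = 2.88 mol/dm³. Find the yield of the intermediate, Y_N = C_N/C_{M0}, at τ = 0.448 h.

0.377

Solving the coupled first-order balances gives C_N(τ) = [k₁/(k₂−k₁)]·C_{M0}·(e^(−k₁τ) − e^(−k₂τ)).
e^(−k₁τ) = e^(−1.14×0.448) = e^(−0.5107) = 0.6001; e^(−k₂τ) = e^(−0.1089) = 0.8969.
C_N = 1.14×2.88/(0.243−1.14) × (0.6001−0.8969) = (-3.660)×(-0.2968) = 1.086 mol/dm³.
Y_N = C_N/C_{M0} = 1.086/2.88 = 0.377.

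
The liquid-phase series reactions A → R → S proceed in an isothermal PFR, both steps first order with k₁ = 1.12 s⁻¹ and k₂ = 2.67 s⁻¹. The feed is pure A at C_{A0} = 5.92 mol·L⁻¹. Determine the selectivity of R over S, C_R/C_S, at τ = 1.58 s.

For first-order series with pure A initially, C_R(τ) = k₁C_{A0}/(k₂−k₁)·(e^(−k₁τ) − e^(−k₂τ)).
e^(−k₁τ) = e^(−1.12×1.58) = e^(−1.770) = 0.1704; e^(−k₂τ) = e^(−4.219) = 0.01472.
C_R = 1.12×5.92/(2.67−1.12) × (0.1704−0.01472) = 4.278×0.1557 = 0.6660 mol·L⁻¹.
C_A = C_{A0}e^(−k₁τ) = 1.009 mol·L⁻¹, so C_S = C_{A0}−C_A−C_R = 4.245 mol·L⁻¹; C_R/C_S = 0.157.

0.157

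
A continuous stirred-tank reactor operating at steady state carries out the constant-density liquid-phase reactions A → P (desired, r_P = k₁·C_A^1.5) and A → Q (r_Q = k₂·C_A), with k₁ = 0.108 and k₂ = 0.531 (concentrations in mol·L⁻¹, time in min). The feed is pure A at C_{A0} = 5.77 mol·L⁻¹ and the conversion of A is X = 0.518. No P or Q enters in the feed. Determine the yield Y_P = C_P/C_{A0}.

Exit C_A = C_{A0}(1−X) = 5.77×0.482 = 2.781 mol·L⁻¹.
In a CSTR the entire volume is at exit conditions, so r_P = 0.108×2.781^1.5 = 0.5009 and r_Q = 0.531×2.781 = 1.477.
Fraction of consumed A going to P: r_P/(r_P+r_Q) = 0.2533.
C_P = 0.2533·C_{A0}·X = 0.2533×5.77×0.518 = 0.757 mol·L⁻¹; Y_P = C_P/C_{A0} = 0.131.

0.131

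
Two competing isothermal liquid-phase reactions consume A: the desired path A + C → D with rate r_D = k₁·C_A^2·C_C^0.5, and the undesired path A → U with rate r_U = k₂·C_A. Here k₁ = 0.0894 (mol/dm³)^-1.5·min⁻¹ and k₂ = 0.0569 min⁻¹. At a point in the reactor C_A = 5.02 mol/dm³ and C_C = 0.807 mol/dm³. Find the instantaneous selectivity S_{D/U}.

S_{D/U} = r_D/r_U = (k₁·C_A^2·C_C^0.5)/(k₂·C_A) = (k₁/k₂)·C_A·C_C^0.5.
= (0.0894×5.020^2×0.8070^0.5) / (0.0569×5.020) = 2.024/0.2856 = 7.09.

7.09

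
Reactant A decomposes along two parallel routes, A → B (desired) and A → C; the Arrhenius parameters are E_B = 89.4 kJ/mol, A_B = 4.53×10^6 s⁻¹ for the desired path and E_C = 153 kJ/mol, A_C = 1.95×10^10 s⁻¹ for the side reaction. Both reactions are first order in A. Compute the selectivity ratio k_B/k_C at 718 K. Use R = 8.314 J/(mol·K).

Since both paths have the same order in A, the concentration cancels and S_{B/C} = k_B/k_C = (A_B/A_C)·exp[(E_C−E_B)/(RT)].
(E_C−E_B)/(RT) = (153−89.4)×10³/(8.314×718) = 63600/5969 = 10.65.
k_B/k_C = (4.53×10^6/1.95×10^10)·exp(10.65) = 2.323×10^-4 × 42372 = 9.84.
Since E_B < E_C, lowering the temperature improves selectivity toward B.

9.84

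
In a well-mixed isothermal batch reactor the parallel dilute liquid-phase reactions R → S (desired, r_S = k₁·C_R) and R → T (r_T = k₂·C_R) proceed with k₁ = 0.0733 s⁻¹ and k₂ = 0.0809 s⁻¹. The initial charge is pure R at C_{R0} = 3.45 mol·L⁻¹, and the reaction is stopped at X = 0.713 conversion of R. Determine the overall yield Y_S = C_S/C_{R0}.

0.339

C_R = C_{R0}(1−X) = 0.9902 mol·L⁻¹.
Both paths are first order in R, so the instantaneous fraction to S is constant: dC_S/d(−C_R) = k₁/(k₁+k₂) = 0.4754.
C_S = 0.4754·(C_{R0}−C_R) = 0.4754×2.460 = 1.17 mol·L⁻¹.
Y_S = C_S/C_{R0} = 1.169/3.45 = 0.339.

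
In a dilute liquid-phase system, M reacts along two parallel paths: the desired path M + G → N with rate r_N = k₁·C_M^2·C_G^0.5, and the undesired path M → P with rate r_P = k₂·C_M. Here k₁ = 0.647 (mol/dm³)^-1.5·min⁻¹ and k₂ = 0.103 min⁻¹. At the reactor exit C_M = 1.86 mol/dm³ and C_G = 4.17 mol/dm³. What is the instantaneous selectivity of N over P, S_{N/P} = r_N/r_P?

S_{N/P} = r_N/r_P = (k₁·C_M^2·C_G^0.5)/(k₂·C_M) = (k₁/k₂)·C_M·C_G^0.5.
= (0.647×1.860^2×4.170^0.5) / (0.103×1.860) = 4.571/0.1916 = 23.9.
Since the desired path is higher order in M, keeping C_M high (PFR or concentrated feed) favours N.

23.9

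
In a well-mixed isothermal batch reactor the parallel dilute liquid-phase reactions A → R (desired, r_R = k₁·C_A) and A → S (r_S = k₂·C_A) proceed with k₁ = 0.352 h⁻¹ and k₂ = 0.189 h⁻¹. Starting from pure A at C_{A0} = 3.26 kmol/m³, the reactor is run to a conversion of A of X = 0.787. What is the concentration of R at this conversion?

C_A = C_{A0}(1−X) = 0.6944 kmol/m³.
Both paths are first order in A, so the instantaneous fraction to R is constant: dC_R/d(−C_A) = k₁/(k₁+k₂) = 0.6506.
C_R = 0.6506·(C_{A0}−C_A) = 0.6506×2.566 = 1.67 kmol/m³.

1.67 kmol/m³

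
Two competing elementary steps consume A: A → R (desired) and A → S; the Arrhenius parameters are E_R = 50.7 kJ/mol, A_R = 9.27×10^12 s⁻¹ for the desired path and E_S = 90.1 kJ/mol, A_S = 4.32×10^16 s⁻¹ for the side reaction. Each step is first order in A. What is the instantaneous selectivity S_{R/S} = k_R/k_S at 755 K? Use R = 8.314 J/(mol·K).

0.114

k_R/k_S = (A_R/A_S)·exp[−(E_R−E_S)/(RT)] = (A_R/A_S)·exp[(E_S−E_R)/(RT)].
(E_S−E_R)/(RT) = (90.1−50.7)×10³/(8.314×755) = 39400/6277 = 6.277.
k_R/k_S = (9.27×10^12/4.32×10^16)·exp(6.277) = 2.146×10^-4 × 532.1 = 0.114.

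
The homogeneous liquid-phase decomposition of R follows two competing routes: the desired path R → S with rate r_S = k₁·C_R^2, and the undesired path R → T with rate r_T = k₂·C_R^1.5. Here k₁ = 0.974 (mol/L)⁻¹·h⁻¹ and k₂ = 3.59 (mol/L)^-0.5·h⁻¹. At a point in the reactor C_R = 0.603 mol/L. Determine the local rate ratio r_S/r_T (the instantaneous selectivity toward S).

S_{S/T} = r_S/r_T = (k₁·C_R^2)/(k₂·C_R^1.5) = (k₁/k₂)·C_R^0.5.
= (0.974×0.6030^2) / (3.59×0.6030^1.5) = 0.3542/1.681 = 0.211.
Since the desired path is higher order in R, keeping C_R high (PFR or concentrated feed) favours S.

0.211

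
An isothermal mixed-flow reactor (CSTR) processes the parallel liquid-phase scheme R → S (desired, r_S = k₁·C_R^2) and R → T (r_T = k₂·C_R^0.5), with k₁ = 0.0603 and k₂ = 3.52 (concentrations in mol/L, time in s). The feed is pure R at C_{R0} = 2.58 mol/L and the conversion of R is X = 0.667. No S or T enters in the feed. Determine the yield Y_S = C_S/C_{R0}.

0.00898

Exit C_R = C_{R0}(1−X) = 2.58×0.333 = 0.8591 mol/L.
Rates in a CSTR are evaluated at the outlet concentration: r_S = 0.0603×0.8591^2 = 0.04451, r_T = 3.52×0.8591^0.5 = 3.263.
Fraction of consumed R going to S: r_S/(r_S+r_T) = 0.01346.
C_S = 0.01346·C_{R0}·X = 0.01346×2.58×0.667 = 0.0232 mol/L; Y_S = C_S/C_{R0} = 0.00898.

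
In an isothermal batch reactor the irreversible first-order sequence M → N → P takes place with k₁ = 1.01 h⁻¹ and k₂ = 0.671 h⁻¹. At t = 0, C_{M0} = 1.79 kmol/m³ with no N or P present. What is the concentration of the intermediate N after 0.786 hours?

0.736 kmol/m³

The intermediate concentration in a first-order A→B→C sequence is C_N = k₁C_{M0}(e^(−k₁t) − e^(−k₂t))/(k₂−k₁).
e^(−k₁t) = e^(−1.01×0.786) = e^(−0.7939) = 0.4521; e^(−k₂t) = e^(−0.5274) = 0.5901.
C_N = 1.01×1.79/(0.671−1.01) × (0.4521−0.5901) = (-5.333)×(-0.1380) = 0.7362 kmol/m³.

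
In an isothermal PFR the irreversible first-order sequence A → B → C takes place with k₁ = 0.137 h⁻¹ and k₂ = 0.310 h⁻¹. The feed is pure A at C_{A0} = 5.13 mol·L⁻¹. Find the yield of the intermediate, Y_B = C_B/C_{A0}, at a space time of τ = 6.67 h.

Solving the coupled first-order balances gives C_B(τ) = [k₁/(k₂−k₁)]·C_{A0}·(e^(−k₁τ) − e^(−k₂τ)).
e^(−k₁τ) = e^(−0.137×6.67) = e^(−0.9138) = 0.4010; e^(−k₂τ) = e^(−2.068) = 0.1265.
C_B = 0.137×5.13/(0.310−0.137) × (0.4010−0.1265) = 4.062×0.2745 = 1.115 mol·L⁻¹.
Y_B = C_B/C_{A0} = 1.115/5.13 = 0.217.

0.217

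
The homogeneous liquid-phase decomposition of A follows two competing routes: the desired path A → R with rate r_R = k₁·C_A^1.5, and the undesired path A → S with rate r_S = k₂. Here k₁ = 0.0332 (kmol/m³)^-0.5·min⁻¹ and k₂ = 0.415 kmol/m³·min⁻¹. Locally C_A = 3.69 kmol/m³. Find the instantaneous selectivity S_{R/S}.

0.567

S_{R/S} = r_R/r_S = (k₁·C_A^1.5)/(k₂) = (k₁/k₂)·C_A^1.5.
= (0.0332×3.690^1.5) / (0.415) = 0.2353/0.4150 = 0.567.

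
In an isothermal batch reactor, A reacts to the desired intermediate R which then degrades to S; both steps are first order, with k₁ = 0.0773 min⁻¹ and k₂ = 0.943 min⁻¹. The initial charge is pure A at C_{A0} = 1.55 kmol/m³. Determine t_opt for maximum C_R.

2.89 min

Setting dC_R/dt = 0 gives t_opt = ln(k₂/k₁)/(k₂−k₁).
= ln(0.943/0.0773)/(0.943−0.0773) = ln(12.20)/0.8657 = 2.501/0.8657 = 2.89 min.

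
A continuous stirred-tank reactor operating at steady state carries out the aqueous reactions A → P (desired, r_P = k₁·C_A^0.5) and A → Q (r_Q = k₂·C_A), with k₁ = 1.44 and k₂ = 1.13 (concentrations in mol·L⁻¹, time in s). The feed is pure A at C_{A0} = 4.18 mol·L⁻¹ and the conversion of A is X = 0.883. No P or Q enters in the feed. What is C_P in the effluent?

Exit C_A = C_{A0}(1−X) = 4.18×0.117 = 0.4891 mol·L⁻¹.
Rates in a CSTR are evaluated at the outlet concentration: r_P = 1.44×0.4891^0.5 = 1.007, r_Q = 1.13×0.4891 = 0.5526.
Fraction of consumed A going to P: r_P/(r_P+r_Q) = 0.6457.
C_P = 0.6457·C_{A0}·X = 0.6457×4.18×0.883 = 2.38 mol·L⁻¹.

2.38 mol·L⁻¹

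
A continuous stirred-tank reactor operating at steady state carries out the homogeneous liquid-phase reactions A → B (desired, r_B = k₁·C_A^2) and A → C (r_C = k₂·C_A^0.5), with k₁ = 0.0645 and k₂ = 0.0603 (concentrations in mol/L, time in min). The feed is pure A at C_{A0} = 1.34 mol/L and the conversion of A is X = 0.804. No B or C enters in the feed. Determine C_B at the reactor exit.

0.136 mol/L

Exit C_A = C_{A0}(1−X) = 1.34×0.196 = 0.2626 mol/L.
Rates in a CSTR are evaluated at the outlet concentration: r_B = 0.0645×0.2626^2 = 0.004449, r_C = 0.0603×0.2626^0.5 = 0.03090.
Fraction of consumed A going to B: r_B/(r_B+r_C) = 0.1259.
C_B = 0.1259·C_{A0}·X = 0.1259×1.34×0.804 = 0.136 mol/L.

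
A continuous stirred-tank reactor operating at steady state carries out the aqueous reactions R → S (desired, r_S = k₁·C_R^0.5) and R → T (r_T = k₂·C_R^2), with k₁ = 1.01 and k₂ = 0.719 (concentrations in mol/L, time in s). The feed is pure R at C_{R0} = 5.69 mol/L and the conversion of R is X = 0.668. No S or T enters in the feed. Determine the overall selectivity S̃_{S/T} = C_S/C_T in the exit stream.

0.541

Exit C_R = C_{R0}(1−X) = 5.69×0.332 = 1.889 mol/L.
In a CSTR the entire volume is at exit conditions, so r_S = 1.01×1.889^0.5 = 1.388 and r_T = 0.719×1.889^2 = 2.566.
Overall selectivity = C_S/C_T = r_Sτ/(r_Tτ) = r_S/r_T = 0.541.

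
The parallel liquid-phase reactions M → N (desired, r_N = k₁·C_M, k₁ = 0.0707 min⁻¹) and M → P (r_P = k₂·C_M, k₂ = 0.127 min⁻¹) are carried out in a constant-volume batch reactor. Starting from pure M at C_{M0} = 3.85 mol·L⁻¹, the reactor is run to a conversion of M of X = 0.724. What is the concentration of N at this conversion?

0.997 mol·L⁻¹

C_M = C_{M0}(1−X) = 1.063 mol·L⁻¹.
Both paths are first order in M, so the instantaneous fraction to N is constant: dC_N/d(−C_M) = k₁/(k₁+k₂) = 0.3576.
C_N = 0.3576·(C_{M0}−C_M) = 0.3576×2.787 = 0.997 mol·L⁻¹.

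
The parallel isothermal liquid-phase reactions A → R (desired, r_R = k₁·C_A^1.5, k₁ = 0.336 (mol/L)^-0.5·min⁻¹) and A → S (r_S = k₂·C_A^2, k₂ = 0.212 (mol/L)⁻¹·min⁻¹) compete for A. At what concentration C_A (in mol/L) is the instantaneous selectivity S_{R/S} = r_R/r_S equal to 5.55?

0.0815 mol/L

S_{R/S} = (k₁/k₂)·C_A^-0.5 ⇒ C_A = (S·k₂/k₁)^(-2).
= (5.55×0.212/0.336)^(-2) = (3.502)^(-2) = 0.0815 mol/L.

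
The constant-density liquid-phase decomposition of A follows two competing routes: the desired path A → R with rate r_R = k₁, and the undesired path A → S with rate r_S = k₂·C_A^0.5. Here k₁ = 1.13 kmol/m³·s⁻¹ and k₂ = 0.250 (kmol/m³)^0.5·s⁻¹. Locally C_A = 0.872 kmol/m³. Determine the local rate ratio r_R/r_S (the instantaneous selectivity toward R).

S_{R/S} = r_R/r_S = (k₁)/(k₂·C_A^0.5) = (k₁/k₂)·C_A^-0.5.
= (1.13) / (0.250×0.8720^0.5) = 1.130/0.2335 = 4.84.

4.84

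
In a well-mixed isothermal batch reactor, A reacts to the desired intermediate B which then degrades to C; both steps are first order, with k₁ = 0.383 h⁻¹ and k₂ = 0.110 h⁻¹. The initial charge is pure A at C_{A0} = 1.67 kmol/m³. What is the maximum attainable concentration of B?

1.01 kmol/m³

Evaluating C_B at t_opt = ln(k₂/k₁)/(k₂−k₁) gives C_{B,max}/C_{A0} = (k₁/k₂)^[k₂/(k₂−k₁)].
= (0.383/0.110)^(0.110/(0.110−0.383)) = (3.482)^(-0.4029) = 0.6049.
C_{B,max} = 0.6049×1.67 = 1.01 kmol/m³.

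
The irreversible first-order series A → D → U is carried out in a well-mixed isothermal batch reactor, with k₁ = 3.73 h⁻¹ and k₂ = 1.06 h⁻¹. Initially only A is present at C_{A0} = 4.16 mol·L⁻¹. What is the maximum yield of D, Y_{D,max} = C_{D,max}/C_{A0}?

Evaluating C_D at t_opt = ln(k₂/k₁)/(k₂−k₁) gives C_{D,max}/C_{A0} = (k₁/k₂)^[k₂/(k₂−k₁)].
= (3.73/1.06)^(1.06/(1.06−3.73)) = (3.519)^(-0.3970) = 0.6068.

0.607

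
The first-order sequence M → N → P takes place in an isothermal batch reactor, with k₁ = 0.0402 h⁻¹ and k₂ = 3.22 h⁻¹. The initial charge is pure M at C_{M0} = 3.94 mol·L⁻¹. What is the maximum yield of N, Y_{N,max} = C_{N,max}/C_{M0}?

For a first-order series the maximum intermediate yield is C_{N,max}/C_{M0} = (k₁/k₂)^[k₂/(k₂−k₁)].
= (0.0402/3.22)^(3.22/(3.22−0.0402)) = (0.01248)^(1.013) = 0.01181.

0.0118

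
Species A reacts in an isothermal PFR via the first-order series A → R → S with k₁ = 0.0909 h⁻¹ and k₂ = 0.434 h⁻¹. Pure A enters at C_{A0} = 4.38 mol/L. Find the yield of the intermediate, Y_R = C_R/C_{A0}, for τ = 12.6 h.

For first-order series with pure A initially, C_R(τ) = k₁C_{A0}/(k₂−k₁)·(e^(−k₁τ) − e^(−k₂τ)).
e^(−k₁τ) = e^(−0.0909×12.6) = e^(−1.145) = 0.3181; e^(−k₂τ) = e^(−5.468) = 0.004218.
C_R = 0.0909×4.38/(0.434−0.0909) × (0.3181−0.004218) = 1.160×0.3139 = 0.3643 mol/L.
Y_R = C_R/C_{A0} = 0.3643/4.38 = 0.0832.

0.0832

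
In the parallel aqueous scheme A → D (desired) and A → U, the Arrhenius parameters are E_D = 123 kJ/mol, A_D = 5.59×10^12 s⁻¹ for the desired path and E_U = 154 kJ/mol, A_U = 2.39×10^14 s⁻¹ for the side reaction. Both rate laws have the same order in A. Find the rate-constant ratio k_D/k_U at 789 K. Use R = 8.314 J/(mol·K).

Since both paths have the same order in A, the concentration cancels and S_{D/U} = k_D/k_U = (A_D/A_U)·exp[(E_U−E_D)/(RT)].
(E_U−E_D)/(RT) = (154−123)×10³/(8.314×789) = 31000/6560 = 4.726.
k_D/k_U = (5.59×10^12/2.39×10^14)·exp(4.726) = 0.02339 × 112.8 = 2.64.

2.64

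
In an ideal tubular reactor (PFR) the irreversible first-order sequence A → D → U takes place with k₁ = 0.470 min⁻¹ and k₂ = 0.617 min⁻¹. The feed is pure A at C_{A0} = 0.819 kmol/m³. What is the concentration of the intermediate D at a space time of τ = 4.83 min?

0.138 kmol/m³

For first-order series with pure A initially, C_D(τ) = k₁C_{A0}/(k₂−k₁)·(e^(−k₁τ) − e^(−k₂τ)).
e^(−k₁τ) = e^(−0.470×4.83) = e^(−2.270) = 0.1033; e^(−k₂τ) = e^(−2.980) = 0.05079.
C_D = 0.470×0.819/(0.617−0.470) × (0.1033−0.05079) = 2.619×0.05251 = 0.1375 kmol/m³.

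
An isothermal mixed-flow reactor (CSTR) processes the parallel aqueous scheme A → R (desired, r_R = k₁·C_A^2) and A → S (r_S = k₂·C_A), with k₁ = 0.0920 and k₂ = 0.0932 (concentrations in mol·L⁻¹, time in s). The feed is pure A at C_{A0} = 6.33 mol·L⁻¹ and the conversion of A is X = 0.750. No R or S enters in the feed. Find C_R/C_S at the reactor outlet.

1.56

Exit C_A = C_{A0}(1−X) = 6.33×0.250 = 1.583 mol·L⁻¹.
In a CSTR the entire volume is at exit conditions, so r_R = 0.0920×1.583^2 = 0.2304 and r_S = 0.0932×1.583 = 0.1475.
Overall selectivity = C_R/C_S = r_Rτ/(r_Sτ) = r_R/r_S = 1.56.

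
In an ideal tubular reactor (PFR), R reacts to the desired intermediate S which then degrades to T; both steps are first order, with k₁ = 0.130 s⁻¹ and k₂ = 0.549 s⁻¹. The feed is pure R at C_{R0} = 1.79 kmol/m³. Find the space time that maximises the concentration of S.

Setting dC_S/dτ = 0 gives τ_opt = ln(k₂/k₁)/(k₂−k₁).
= ln(0.549/0.130)/(0.549−0.130) = ln(4.223)/0.4190 = 1.441/0.4190 = 3.44 s.

3.44 s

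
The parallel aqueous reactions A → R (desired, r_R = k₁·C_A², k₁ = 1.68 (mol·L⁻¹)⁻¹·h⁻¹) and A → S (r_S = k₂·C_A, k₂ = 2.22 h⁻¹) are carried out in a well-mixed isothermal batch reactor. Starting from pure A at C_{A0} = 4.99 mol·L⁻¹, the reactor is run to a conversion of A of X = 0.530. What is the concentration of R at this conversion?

C_A = C_{A0}(1−X) = 2.345 mol·L⁻¹.
Along a PFR/batch, dC_S/dC_A = −r_S/(r_R+r_S) = −k₂/(k₂+k₁·C_A).
Integrating from C_{A0} to C_A: C_S = (2.22/1.68)·ln[(2.22+1.68·4.99)/(2.22+1.68·2.35)] = 1.321·ln(10.60/6.160) = 0.7176 mol·L⁻¹.
Then C_R = (C_{A0}−C_A) − C_S = 2.645 − 0.7176 = 1.927 mol·L⁻¹.

1.93 mol·L⁻¹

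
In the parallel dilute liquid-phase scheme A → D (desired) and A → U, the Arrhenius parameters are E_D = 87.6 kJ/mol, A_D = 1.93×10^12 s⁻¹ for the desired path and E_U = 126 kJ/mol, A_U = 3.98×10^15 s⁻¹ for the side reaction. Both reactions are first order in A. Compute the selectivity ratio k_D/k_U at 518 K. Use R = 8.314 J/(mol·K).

3.61

With equal orders, S_{D/U} = k_D/k_U = (A_D/A_U)·exp[(E_U−E_D)/(RT)].
(E_U−E_D)/(RT) = (126−87.6)×10³/(8.314×518) = 38400/4307 = 8.916.
k_D/k_U = (1.93×10^12/3.98×10^15)·exp(8.916) = 4.849×10^-4 × 7454 = 3.61.
Since E_D < E_U, lowering the temperature improves selectivity toward D.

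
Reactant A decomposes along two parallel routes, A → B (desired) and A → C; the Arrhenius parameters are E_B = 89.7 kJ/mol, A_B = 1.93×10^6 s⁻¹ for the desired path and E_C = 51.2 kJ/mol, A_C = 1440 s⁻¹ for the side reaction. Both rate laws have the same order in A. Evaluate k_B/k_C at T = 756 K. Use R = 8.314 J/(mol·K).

Since both paths have the same order in A, the concentration cancels and S_{B/C} = k_B/k_C = (A_B/A_C)·exp[(E_C−E_B)/(RT)].
(E_C−E_B)/(RT) = (51.2−89.7)×10³/(8.314×756) = -38500/6285 = -6.125.
k_B/k_C = (1.93×10^6/1440)·exp(-6.125) = 1340 × 0.002187 = 2.93.
Since E_B > E_C, raising the temperature improves selectivity toward B.

2.93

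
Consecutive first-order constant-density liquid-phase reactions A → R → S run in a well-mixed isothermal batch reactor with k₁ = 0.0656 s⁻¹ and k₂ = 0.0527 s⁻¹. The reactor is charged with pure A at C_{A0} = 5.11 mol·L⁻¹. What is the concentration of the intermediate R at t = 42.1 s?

Solving the coupled first-order balances gives C_R(t) = [k₁/(k₂−k₁)]·C_{A0}·(e^(−k₁t) − e^(−k₂t)).
e^(−k₁t) = e^(−0.0656×42.1) = e^(−2.762) = 0.06318; e^(−k₂t) = e^(−2.219) = 0.1088.
C_R = 0.0656×5.11/(0.0527−0.0656) × (0.06318−0.1088) = (-25.99)×(-0.04557) = 1.184 mol·L⁻¹.

1.18 mol·L⁻¹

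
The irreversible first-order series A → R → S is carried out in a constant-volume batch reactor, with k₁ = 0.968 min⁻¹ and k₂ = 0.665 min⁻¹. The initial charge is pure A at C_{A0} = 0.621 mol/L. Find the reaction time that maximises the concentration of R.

1.24 min

Setting dC_R/dt = 0 gives t_opt = ln(k₂/k₁)/(k₂−k₁).
= ln(0.665/0.968)/(0.665−0.968) = ln(0.6870)/-0.3030 = -0.3754/-0.3030 = 1.24 min.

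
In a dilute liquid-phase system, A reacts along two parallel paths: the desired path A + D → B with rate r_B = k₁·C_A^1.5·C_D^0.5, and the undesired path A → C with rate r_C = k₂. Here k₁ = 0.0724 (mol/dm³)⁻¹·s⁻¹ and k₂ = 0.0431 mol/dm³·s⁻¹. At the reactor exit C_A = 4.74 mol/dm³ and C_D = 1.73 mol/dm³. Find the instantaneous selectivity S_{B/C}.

S_{B/C} = r_B/r_C = (k₁·C_A^1.5·C_D^0.5)/(k₂) = (k₁/k₂)·C_A^1.5·C_D^0.5.
= (0.0724×4.740^1.5×1.730^0.5) / (0.0431) = 0.9827/0.04310 = 22.8.
Since the desired path is higher order in A, keeping C_A high (PFR or concentrated feed) favours B.

22.8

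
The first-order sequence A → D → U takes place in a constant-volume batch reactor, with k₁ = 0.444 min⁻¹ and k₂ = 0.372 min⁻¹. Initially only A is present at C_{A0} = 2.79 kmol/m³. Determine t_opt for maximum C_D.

For first-order series the maximum of C_D occurs at t_opt = ln(k₂/k₁)/(k₂−k₁).
= ln(0.372/0.444)/(0.372−0.444) = ln(0.8378)/-0.07200 = -0.1769/-0.07200 = 2.46 min.

2.46 min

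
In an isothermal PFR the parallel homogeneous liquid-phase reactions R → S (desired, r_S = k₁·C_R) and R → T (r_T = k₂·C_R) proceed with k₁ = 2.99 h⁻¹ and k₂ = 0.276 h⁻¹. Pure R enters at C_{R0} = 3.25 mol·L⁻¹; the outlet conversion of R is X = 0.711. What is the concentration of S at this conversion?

C_R = C_{R0}(1−X) = 0.9393 mol·L⁻¹.
Both paths are first order in R, so the instantaneous fraction to S is constant: dC_S/d(−C_R) = k₁/(k₁+k₂) = 0.9155.
C_S = 0.9155·(C_{R0}−C_R) = 0.9155×2.311 = 2.12 mol·L⁻¹.

2.12 mol·L⁻¹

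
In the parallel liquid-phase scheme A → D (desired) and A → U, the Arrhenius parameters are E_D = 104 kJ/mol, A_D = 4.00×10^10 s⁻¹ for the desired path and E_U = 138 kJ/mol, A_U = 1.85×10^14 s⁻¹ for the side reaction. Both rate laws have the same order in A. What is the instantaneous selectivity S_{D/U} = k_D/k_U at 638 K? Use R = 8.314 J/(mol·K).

0.131

k_D/k_U = (A_D/A_U)·exp[−(E_D−E_U)/(RT)] = (A_D/A_U)·exp[(E_U−E_D)/(RT)].
(E_U−E_D)/(RT) = (138−104)×10³/(8.314×638) = 34000/5304 = 6.410.
k_D/k_U = (4.00×10^10/1.85×10^14)·exp(6.410) = 2.162×10^-4 × 607.8 = 0.131.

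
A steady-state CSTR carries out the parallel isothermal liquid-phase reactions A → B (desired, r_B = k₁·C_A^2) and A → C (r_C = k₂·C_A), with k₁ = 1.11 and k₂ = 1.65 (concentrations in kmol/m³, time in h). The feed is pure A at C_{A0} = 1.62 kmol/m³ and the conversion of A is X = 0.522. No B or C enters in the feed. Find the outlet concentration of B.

Exit C_A = C_{A0}(1−X) = 1.62×0.478 = 0.7744 kmol/m³.
A CSTR operates uniformly at the exit composition, giving r_B = 0.6656 and r_C = 1.278 (each k·C_A^n at C_A = 0.7744).
Fraction of consumed A going to B: r_B/(r_B+r_C) = 0.3425.
C_B = 0.3425·C_{A0}·X = 0.3425×1.62×0.522 = 0.290 kmol/m³.

0.290 kmol/m³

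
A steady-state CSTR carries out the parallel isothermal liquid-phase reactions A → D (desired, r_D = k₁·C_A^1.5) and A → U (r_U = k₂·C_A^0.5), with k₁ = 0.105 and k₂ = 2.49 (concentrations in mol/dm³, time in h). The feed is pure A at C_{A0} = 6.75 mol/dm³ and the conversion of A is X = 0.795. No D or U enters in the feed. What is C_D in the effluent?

0.296 mol/dm³

Exit C_A = C_{A0}(1−X) = 6.75×0.205 = 1.384 mol/dm³.
A CSTR operates uniformly at the exit composition, giving r_D = 0.1709 and r_U = 2.929 (each k·C_A^n at C_A = 1.384).
Fraction of consumed A going to D: r_D/(r_D+r_U) = 0.05513.
C_D = 0.05513·C_{A0}·X = 0.05513×6.75×0.795 = 0.296 mol/dm³.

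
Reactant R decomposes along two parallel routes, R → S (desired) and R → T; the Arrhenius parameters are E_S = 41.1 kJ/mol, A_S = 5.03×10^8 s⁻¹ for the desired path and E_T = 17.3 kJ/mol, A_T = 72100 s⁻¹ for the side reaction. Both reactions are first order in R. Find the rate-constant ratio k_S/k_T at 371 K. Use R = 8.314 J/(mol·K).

3.11

Since both paths have the same order in R, the concentration cancels and S_{S/T} = k_S/k_T = (A_S/A_T)·exp[(E_T−E_S)/(RT)].
(E_T−E_S)/(RT) = (17.3−41.1)×10³/(8.314×371) = -23800/3084 = -7.716.
k_S/k_T = (5.03×10^8/72100)·exp(-7.716) = 6976 × 4.456×10^-4 = 3.11.
Since E_S > E_T, raising the temperature improves selectivity toward S.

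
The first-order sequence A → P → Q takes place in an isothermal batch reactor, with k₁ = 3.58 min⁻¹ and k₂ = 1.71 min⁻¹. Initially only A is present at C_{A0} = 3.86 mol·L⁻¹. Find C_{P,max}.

For a first-order series the maximum intermediate yield is C_{P,max}/C_{A0} = (k₁/k₂)^[k₂/(k₂−k₁)].
= (3.58/1.71)^(1.71/(1.71−3.58)) = (2.094)^(-0.9144) = 0.5088.
C_{P,max} = 0.5088×3.86 = 1.96 mol·L⁻¹.

1.96 mol·L⁻¹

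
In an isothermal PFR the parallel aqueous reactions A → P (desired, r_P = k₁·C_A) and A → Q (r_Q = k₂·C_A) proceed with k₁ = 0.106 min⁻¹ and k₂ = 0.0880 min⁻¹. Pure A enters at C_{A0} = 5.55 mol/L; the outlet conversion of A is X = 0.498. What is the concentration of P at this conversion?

C_A = C_{A0}(1−X) = 2.786 mol/L.
Both paths are first order in A, so the instantaneous fraction to P is constant: dC_P/d(−C_A) = k₁/(k₁+k₂) = 0.5464.
C_P = 0.5464·(C_{A0}−C_A) = 0.5464×2.764 = 1.51 mol/L.

1.51 mol/L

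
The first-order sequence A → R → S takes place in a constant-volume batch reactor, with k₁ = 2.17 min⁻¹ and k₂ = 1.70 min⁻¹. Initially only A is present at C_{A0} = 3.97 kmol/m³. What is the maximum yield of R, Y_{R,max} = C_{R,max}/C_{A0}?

0.414

Evaluating C_R at t_opt = ln(k₂/k₁)/(k₂−k₁) gives C_{R,max}/C_{A0} = (k₁/k₂)^[k₂/(k₂−k₁)].
= (2.17/1.70)^(1.70/(1.70−2.17)) = (1.276)^(-3.617) = 0.4136.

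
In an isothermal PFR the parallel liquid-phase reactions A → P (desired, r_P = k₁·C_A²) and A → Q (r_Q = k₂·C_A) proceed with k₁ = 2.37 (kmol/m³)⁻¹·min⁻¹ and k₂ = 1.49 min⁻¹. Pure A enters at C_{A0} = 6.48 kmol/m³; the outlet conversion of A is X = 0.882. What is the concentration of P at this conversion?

4.69 kmol/m³

C_A = C_{A0}(1−X) = 0.7646 kmol/m³.
Along a PFR/batch, dC_Q/dC_A = −r_Q/(r_P+r_Q) = −k₂/(k₂+k₁·C_A).
Integrating from C_{A0} to C_A: C_Q = (1.49/2.37)·ln[(1.49+2.37·6.48)/(1.49+2.37·0.765)] = 0.6287·ln(16.85/3.302) = 1.025 kmol/m³.
Then C_P = (C_{A0}−C_A) − C_Q = 5.715 − 1.025 = 4.691 kmol/m³.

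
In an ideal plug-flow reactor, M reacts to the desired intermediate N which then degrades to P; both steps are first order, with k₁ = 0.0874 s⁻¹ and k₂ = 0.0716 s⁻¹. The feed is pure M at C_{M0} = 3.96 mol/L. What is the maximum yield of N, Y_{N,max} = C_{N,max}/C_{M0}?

0.405

Evaluating C_N at τ_opt = ln(k₂/k₁)/(k₂−k₁) gives C_{N,max}/C_{M0} = (k₁/k₂)^[k₂/(k₂−k₁)].
= (0.0874/0.0716)^(0.0716/(0.0716−0.0874)) = (1.221)^(-4.532) = 0.4051.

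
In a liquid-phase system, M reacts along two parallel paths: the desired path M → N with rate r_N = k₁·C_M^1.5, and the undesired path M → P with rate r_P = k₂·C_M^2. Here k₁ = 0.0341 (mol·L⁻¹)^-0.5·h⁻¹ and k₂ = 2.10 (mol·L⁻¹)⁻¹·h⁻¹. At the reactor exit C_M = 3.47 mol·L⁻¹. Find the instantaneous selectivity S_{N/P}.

0.00872

S_{N/P} = r_N/r_P = (k₁·C_M^1.5)/(k₂·C_M^2) = (k₁/k₂)·C_M^-0.5.
= (0.0341×3.470^1.5) / (2.10×3.470^2) = 0.2204/25.29 = 0.00872.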